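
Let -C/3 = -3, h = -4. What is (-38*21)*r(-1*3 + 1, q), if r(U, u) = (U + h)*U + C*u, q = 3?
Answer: -31122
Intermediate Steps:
C = 9 (C = -3*(-3) = 9)
r(U, u) = 9*u + U*(-4 + U) (r(U, u) = (U - 4)*U + 9*u = (-4 + U)*U + 9*u = U*(-4 + U) + 9*u = 9*u + U*(-4 + U))
(-38*21)*r(-1*3 + 1, q) = (-38*21)*((-1*3 + 1)² - 4*(-1*3 + 1) + 9*3) = -798*((-3 + 1)² - 4*(-3 + 1) + 27) = -798*((-2)² - 4*(-2) + 27) = -798*(4 + 8 + 27) = -798*39 = -31122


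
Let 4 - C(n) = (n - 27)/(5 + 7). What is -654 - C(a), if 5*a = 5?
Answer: -3961/6 ≈ -660.17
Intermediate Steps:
a = 1 (a = (1/5)*5 = 1)
C(n) = 25/4 - n/12 (C(n) = 4 - (n - 27)/(5 + 7) = 4 - (-27 + n)/12 = 4 - (-9/4 + n/12) = 4 + (9/4 - n/12) = 25/4 - n/12)
-654 - C(a) = -654 - (25/4 - 1/12*1) = -654 - (25/4 - 1/12) = -654 - 1*37/6 = -654 - 37/6 = -3961/6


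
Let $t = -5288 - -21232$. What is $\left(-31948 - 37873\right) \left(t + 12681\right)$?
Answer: $-1998626125$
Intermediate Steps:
$t = 15944$ ($t = -5288 + 21232 = 15944$)
$\left(-31948 - 37873\right) \left(t + 12681\right) = \left(-31948 - 37873\right) \left(15944 + 12681\right) = \left(-69821\right) 28625 = -1998626125$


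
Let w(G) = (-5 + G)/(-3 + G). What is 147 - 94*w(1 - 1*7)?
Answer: 289/9 ≈ 32.111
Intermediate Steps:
w(G) = (-5 + G)/(-3 + G)
147 - 94*w(1 - 1*7) = 147 - 94*(-5 + (1 - 1*7))/(-3 + (1 - 1*7)) = 147 - 94*(-5 + (1 - 7))/(-3 + (1 - 7)) = 147 - 94*(-5 - 6)/(-3 - 6) = 147 - 94*(-11)/(-9) = 147 - (-94)*(-11)/9 = 147 - 94*11/9 = 147 - 1034/9 = 289/9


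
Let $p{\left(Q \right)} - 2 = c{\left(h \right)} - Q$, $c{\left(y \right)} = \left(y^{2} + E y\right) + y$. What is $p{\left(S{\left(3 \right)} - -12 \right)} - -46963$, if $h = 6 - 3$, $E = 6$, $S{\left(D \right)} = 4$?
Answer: $46979$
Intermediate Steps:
$h = 3$
$c{\left(y \right)} = y^{2} + 7 y$ ($c{\left(y \right)} = \left(y^{2} + 6 y\right) + y = y^{2} + 7 y$)
$p{\left(Q \right)} = 32 - Q$ ($p{\left(Q \right)} = 2 - \left(Q - 3 \left(7 + 3\right)\right) = 2 - \left(-30 + Q\right) = 32 - Q$)
$p{\left(S{\left(3 \right)} - -12 \right)} - -46963 = \left(32 - \left(4 - -12\right)\right) - -46963 = \left(32 - \left(4 + 12\right)\right) + 46963 = \left(32 - 16\right) + 46963 = 16 + 46963 = 46979$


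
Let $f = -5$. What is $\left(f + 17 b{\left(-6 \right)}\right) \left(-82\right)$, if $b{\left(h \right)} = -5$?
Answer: $7380$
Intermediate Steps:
$\left(f + 17 b{\left(-6 \right)}\right) \left(-82\right) = \left(-5 + 17 \left(-5\right)\right) \left(-82\right) = \left(-5 - 85\right) \left(-82\right) = \left(-90\right) \left(-82\right) = 7380$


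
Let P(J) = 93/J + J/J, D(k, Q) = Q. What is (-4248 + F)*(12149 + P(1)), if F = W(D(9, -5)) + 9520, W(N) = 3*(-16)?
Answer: 63957432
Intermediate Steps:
W(N) = -48
F = 9472 (F = -48 + 9520 = 9472)
P(J) = 1 + 93/J (P(J) = 93/J + 1 = 1 + 93/J)
(-4248 + F)*(12149 + P(1)) = (-4248 + 9472)*(12149 + (93 + 1)/1) = 5224*(12149 + 1*94) = 5224*(12149 + 94) = 5224*12243 = 63957432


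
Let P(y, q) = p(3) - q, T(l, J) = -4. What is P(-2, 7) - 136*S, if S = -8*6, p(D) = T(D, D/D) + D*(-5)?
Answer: 6502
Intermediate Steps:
p(D) = -4 - 5*D (p(D) = -4 + D*(-5) = -4 - 5*D)
S = -48
P(y, q) = -19 - q (P(y, q) = (-4 - 5*3) - q = (-4 - 15) - q = -19 - q)
P(-2, 7) - 136*S = (-19 - 1*7) - 136*(-48) = (-19 - 7) + 6528 = -26 + 6528 = 6502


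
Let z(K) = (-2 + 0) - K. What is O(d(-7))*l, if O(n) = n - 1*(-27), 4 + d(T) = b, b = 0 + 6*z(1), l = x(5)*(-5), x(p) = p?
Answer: -125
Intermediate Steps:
z(K) = -2 - K
l = -25 (l = 5*(-5) = -25)
b = -18 (b = 0 + 6*(-2 - 1*1) = 0 + 6*(-2 - 1) = 0 + 6*(-3) = 0 - 18 = -18)
d(T) = -22 (d(T) = -4 - 18 = -22)
O(n) = 27 + n (O(n) = n + 27 = 27 + n)
O(d(-7))*l = (27 - 22)*(-25) = 5*(-25) = -125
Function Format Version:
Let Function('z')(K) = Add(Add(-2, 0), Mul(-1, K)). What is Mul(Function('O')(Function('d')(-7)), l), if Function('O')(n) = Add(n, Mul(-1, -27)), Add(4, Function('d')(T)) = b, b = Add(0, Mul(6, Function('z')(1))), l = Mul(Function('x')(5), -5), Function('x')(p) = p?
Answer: -125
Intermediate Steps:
Function('z')(K) = Add(-2, Mul(-1, K))
l = -25 (l = Mul(5, -5) = -25)
b = -18 (b = Add(0, Mul(6, Add(-2, Mul(-1, 1)))) = Add(0, Mul(6, Add(-2, -1))) = Add(0, Mul(6, -3)) = Add(0, -18) = -18)
Function('d')(T) = -22 (Function('d')(T) = Add(-4, -18) = -22)
Function('O')(n) = Add(27, n) (Function('O')(n) = Add(n, 27) = Add(27, n))
Mul(Function('O')(Function('d')(-7)), l) = Mul(Add(27, -22), -25) = Mul(5, -25) = -125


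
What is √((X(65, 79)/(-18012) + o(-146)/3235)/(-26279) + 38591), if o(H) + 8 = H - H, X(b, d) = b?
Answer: √22621226986529193444651773445/765623160390 ≈ 196.45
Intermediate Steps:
o(H) = -8 (o(H) = -8 + (H - H) = -8 + 0 = -8)
√((X(65, 79)/(-18012) + o(-146)/3235)/(-26279) + 38591) = √((65/(-18012) - 8/3235)/(-26279) + 38591) = √((65*(-1/18012) - 8*1/3235)*(-1/26279) + 38591) = √((-65/18012 - 8/3235)*(-1/26279) + 38591) = √(-354371/58268820*(-1/26279) + 38591) = √(354371/1531246320780 + 38591) = √(59092326765575351/1531246320780) = √22621226986529193444651773445/765623160390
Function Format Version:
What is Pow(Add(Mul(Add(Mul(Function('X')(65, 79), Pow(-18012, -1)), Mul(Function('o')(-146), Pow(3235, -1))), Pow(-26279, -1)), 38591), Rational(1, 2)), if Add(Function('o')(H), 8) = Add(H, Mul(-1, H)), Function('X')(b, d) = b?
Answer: Mul(Rational(1, 765623160390), Pow(22621226986529193444651773445, Rational(1, 2))) ≈ 196.45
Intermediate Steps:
Function('o')(H) = -8 (Function('o')(H) = Add(-8, Add(H, Mul(-1, H))) = Add(-8, 0) = -8)
Pow(Add(Mul(Add(Mul(Function('X')(65, 79), Pow(-18012, -1)), Mul(Function('o')(-146), Pow(3235, -1))), Pow(-26279, -1)), 38591), Rational(1, 2)) = Pow(Add(Mul(Add(Mul(65, Pow(-18012, -1)), Mul(-8, Pow(3235, -1))), Pow(-26279, -1)), 38591), Rational(1, 2)) = Pow(Add(Mul(Add(Mul(65, Rational(-1, 18012)), Mul(-8, Rational(1, 3235))), Rational(-1, 26279)), 38591), Rational(1, 2)) = Pow(Add(Mul(Add(Rational(-65, 18012), Rational(-8, 3235)), Rational(-1, 26279)), 38591), Rational(1, 2)) = Pow(Add(Mul(Rational(-354371, 58268820), Rational(-1, 26279)), 38591), Rational(1, 2)) = Pow(Add(Rational(354371, 1531246320780), 38591), Rational(1, 2)) = Pow(Rational(59092326765575351, 1531246320780), Rational(1, 2)) = Mul(Rational(1, 765623160390), Pow(22621226986529193444651773445, Rational(1, 2)))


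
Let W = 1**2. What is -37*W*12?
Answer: -444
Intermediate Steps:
W = 1
-37*W*12 = -37*1*12 = -37*12 = -444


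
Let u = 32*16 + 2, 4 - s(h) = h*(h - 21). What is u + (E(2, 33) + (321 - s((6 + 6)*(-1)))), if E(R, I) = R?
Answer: 1229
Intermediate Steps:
s(h) = 4 - h*(-21 + h) (s(h) = 4 - h*(h - 21) = 4 - h*(-21 + h))
u = 514 (u = 512 + 2 = 514)
u + (E(2, 33) + (321 - s((6 + 6)*(-1)))) = 514 + (2 + (321 - (4 - ((6 + 6)*(-1))**2 + 21*((6 + 6)*(-1))))) = 514 + (2 + (321 - (4 - (12*(-1))**2 + 21*(12*(-1))))) = 514 + (2 + (321 - (4 - 1*(-12)**2 + 21*(-12)))) = 514 + (2 + (321 - (4 - 1*144 - 252))) = 514 + (2 + (321 - (4 - 144 - 252))) = 514 + (2 + (321 - 1*(-392))) = 514 + (2 + (321 + 392)) = 514 + (2 + 713) = 514 + 715 = 1229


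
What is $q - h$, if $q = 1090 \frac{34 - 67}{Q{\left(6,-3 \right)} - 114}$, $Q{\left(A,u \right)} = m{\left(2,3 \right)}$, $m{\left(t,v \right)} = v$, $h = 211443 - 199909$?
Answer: $- \frac{414768}{37} \approx -11210.0$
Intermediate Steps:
$h = 11534$ ($h = 211443 - 199909 = 11534$)
$Q{\left(A,u \right)} = 3$
$q = \frac{11990}{37}$ ($q = 1090 \frac{34 - 67}{3 - 114} = 1090 \left(- \frac{33}{-111}\right) = 1090 \left(\left(-33\right) \left(- \frac{1}{111}\right)\right) = 1090 \cdot \frac{11}{37} = \frac{11990}{37} \approx 324.05$)
$q - h = \frac{11990}{37} - 11534 = - \frac{414768}{37}$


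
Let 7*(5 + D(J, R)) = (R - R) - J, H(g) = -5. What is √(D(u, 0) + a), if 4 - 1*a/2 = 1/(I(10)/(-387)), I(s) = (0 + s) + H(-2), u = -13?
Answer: 2*√48895/35 ≈ 12.636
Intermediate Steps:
I(s) = -5 + s (I(s) = (0 + s) - 5 = s - 5 = -5 + s)
D(J, R) = -5 - J/7 (D(J, R) = -5 + ((R - R) - J)/7 = -5 + (0 - J)/7 = -5 + (-J)/7 = -5 - J/7)
a = 814/5 (a = 8 - 2*(-387/(-5 + 10)) = 8 - 2/(5*(-1/387)) = 8 - 2/(-5/387) = 8 - 2*(-387/5) = 8 + 774/5 = 814/5 ≈ 162.80)
√(D(u, 0) + a) = √((-5 - ⅐*(-13)) + 814/5) = √((-5 + 13/7) + 814/5) = √(-22/7 + 814/5) = √(5588/35) = 2*√48895/35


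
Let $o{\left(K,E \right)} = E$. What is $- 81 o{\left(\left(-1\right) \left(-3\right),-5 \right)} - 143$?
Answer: $262$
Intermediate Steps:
$- 81 o{\left(\left(-1\right) \left(-3\right),-5 \right)} - 143 = \left(-81\right) \left(-5\right) - 143 = 405 - 143 = 262$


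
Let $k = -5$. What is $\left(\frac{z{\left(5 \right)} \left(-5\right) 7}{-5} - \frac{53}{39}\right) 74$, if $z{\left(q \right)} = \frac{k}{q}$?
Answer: $- \frac{24124}{39} \approx -618.56$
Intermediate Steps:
$z{\left(q \right)} = - \frac{5}{q}$
$\left(\frac{z{\left(5 \right)} \left(-5\right) 7}{-5} - \frac{53}{39}\right) 74 = \left(\frac{- \frac{5}{5} \left(-5\right) 7}{-5} - \frac{53}{39}\right) 74 = \left(\left(-5\right) \frac{1}{5} \left(-5\right) 7 \left(- \frac{1}{5}\right) - \frac{53}{39}\right) 74 = \left(\left(-1\right) \left(-5\right) 7 \left(- \frac{1}{5}\right) - \frac{53}{39}\right) 74 = \left(5 \cdot 7 \left(- \frac{1}{5}\right) - \frac{53}{39}\right) 74 = \left(35 \left(- \frac{1}{5}\right) - \frac{53}{39}\right) 74 = \left(-7 - \frac{53}{39}\right) 74 = \left(- \frac{326}{39}\right) 74 = - \frac{24124}{39}$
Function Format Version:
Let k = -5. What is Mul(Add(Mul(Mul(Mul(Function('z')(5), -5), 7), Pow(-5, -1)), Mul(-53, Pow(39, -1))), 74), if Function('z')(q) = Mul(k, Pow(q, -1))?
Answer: Rational(-24124, 39) ≈ -618.56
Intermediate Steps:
Function('z')(q) = Mul(-5, Pow(q, -1))
Mul(Add(Mul(Mul(Mul(Function('z')(5), -5), 7), Pow(-5, -1)), Mul(-53, Pow(39, -1))), 74) = Mul(Add(Mul(Mul(Mul(Mul(-5, Pow(5, -1)), -5), 7), Pow(-5, -1)), Mul(-53, Pow(39, -1))), 74) = Mul(Add(Mul(Mul(Mul(Mul(-5, Rational(1, 5)), -5), 7), Rational(-1, 5)), Mul(-53, Rational(1, 39))), 74) = Mul(Add(Mul(Mul(Mul(-1, -5), 7), Rational(-1, 5)), Rational(-53, 39)), 74) = Mul(Add(Mul(Mul(5, 7), Rational(-1, 5)), Rational(-53, 39)), 74) = Mul(Add(Mul(35, Rational(-1, 5)), Rational(-53, 39)), 74) = Mul(Add(-7, Rational(-53, 39)), 74) = Mul(Rational(-326, 39), 74) = Rational(-24124, 39)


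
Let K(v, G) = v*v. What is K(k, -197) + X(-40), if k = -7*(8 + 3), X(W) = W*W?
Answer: 7529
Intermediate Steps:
X(W) = W²
k = -77 (k = -7*11 = -77)
K(v, G) = v²
K(k, -197) + X(-40) = (-77)² + (-40)² = 5929 + 1600 = 7529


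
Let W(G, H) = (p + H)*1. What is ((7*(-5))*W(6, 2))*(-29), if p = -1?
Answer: 1015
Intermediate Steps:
W(G, H) = -1 + H (W(G, H) = (-1 + H)*1 = -1 + H)
((7*(-5))*W(6, 2))*(-29) = ((7*(-5))*(-1 + 2))*(-29) = -35*1*(-29) = -35*(-29) = 1015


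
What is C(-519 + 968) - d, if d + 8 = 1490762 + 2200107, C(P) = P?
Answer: -3690412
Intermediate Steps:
d = 3690861 (d = -8 + (1490762 + 2200107) = -8 + 3690869 = 3690861)
C(-519 + 968) - d = (-519 + 968) - 1*3690861 = 449 - 3690861 = -3690412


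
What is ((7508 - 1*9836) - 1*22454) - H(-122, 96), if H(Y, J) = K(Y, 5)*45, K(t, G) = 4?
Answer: -24962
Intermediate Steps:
H(Y, J) = 180 (H(Y, J) = 4*45 = 180)
((7508 - 1*9836) - 1*22454) - H(-122, 96) = ((7508 - 1*9836) - 1*22454) - 1*180 = ((7508 - 9836) - 22454) - 180 = (-2328 - 22454) - 180 = -24782 - 180 = -24962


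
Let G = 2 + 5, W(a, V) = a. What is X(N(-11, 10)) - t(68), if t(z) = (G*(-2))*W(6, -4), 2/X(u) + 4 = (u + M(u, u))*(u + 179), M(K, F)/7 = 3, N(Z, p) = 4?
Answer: 383966/4571 ≈ 84.000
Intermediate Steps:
G = 7
M(K, F) = 21 (M(K, F) = 7*3 = 21)
X(u) = 2/(-4 + (21 + u)*(179 + u)) (X(u) = 2/(-4 + (u + 21)*(u + 179)) = 2/(-4 + (21 + u)*(179 + u)))
t(z) = -84 (t(z) = (7*(-2))*6 = -14*6 = -84)
X(N(-11, 10)) - t(68) = 2/(3755 + 4² + 200*4) - 1*(-84) = 2/(3755 + 16 + 800) + 84 = 2/4571 + 84 = 383966/4571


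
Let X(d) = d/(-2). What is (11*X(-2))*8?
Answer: 88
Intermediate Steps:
X(d) = -d/2 (X(d) = d*(-½) = -d/2)
(11*X(-2))*8 = (11*(-½*(-2)))*8 = (11*1)*8 = 11*8 = 88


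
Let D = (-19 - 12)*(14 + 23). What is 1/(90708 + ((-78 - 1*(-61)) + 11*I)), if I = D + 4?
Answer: 1/78118 ≈ 1.2801e-5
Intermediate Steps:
D = -1147 (D = -31*37 = -1147)
I = -1143 (I = -1147 + 4 = -1143)
1/(90708 + ((-78 - 1*(-61)) + 11*I)) = 1/(90708 + ((-78 - 1*(-61)) + 11*(-1143))) = 1/(90708 + ((-78 + 61) - 12573)) = 1/(90708 + (-17 - 12573)) = 1/(90708 - 12590) = 1/78118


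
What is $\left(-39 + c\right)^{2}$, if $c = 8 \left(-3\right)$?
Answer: $3969$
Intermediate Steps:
$c = -24$
$\left(-39 + c\right)^{2} = \left(-39 - 24\right)^{2} = \left(-63\right)^{2} = 3969$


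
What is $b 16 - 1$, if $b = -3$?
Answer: $-49$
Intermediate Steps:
$b 16 - 1 = \left(-3\right) 16 - 1 = -48 - 1 = -49$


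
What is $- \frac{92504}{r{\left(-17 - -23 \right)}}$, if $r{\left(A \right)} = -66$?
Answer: $\frac{46252}{33} \approx 1401.6$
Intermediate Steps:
$- \frac{92504}{r{\left(-17 - -23 \right)}} = - \frac{92504}{-66} = \left(-92504\right) \left(- \frac{1}{66}\right) = \frac{46252}{33}$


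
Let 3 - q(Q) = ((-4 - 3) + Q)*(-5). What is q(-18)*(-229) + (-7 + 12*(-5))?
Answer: 27871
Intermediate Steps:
q(Q) = -32 + 5*Q (q(Q) = 3 - ((-4 - 3) + Q)*(-5) = 3 - (-7 + Q)*(-5) = 3 - (35 - 5*Q) = 3 + (-35 + 5*Q) = -32 + 5*Q)
q(-18)*(-229) + (-7 + 12*(-5)) = (-32 + 5*(-18))*(-229) + (-7 + 12*(-5)) = (-32 - 90)*(-229) + (-7 - 60) = -122*(-229) - 67 = 27938 - 67 = 27871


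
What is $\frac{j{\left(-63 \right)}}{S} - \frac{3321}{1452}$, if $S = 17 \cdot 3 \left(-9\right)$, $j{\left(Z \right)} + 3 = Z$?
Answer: $- \frac{158723}{74052} \approx -2.1434$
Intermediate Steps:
$j{\left(Z \right)} = -3 + Z$
$S = -459$ ($S = 51 \left(-9\right) = -459$)
$\frac{j{\left(-63 \right)}}{S} - \frac{3321}{1452} = \frac{-3 - 63}{-459} - \frac{3321}{1452} = \left(-66\right) \left(- \frac{1}{459}\right) - \frac{1107}{484} = \frac{22}{153} - \frac{1107}{484} = - \frac{158723}{74052}$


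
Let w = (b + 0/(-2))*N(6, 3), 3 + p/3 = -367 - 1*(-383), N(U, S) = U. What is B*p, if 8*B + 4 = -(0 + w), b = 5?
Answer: -663/4 ≈ -165.75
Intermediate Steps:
p = 39 (p = -9 + 3*(-367 - 1*(-383)) = -9 + 3*(-367 + 383) = -9 + 3*16 = -9 + 48 = 39)
w = 30 (w = (5 + 0/(-2))*6 = (5 + 0*(-½))*6 = (5 + 0)*6 = 5*6 = 30)
B = -17/4 (B = -½ + (-(0 + 30))/8 = -½ + (-1*30)/8 = -½ + (⅛)*(-30) = -½ - 15/4 = -17/4 ≈ -4.2500)
B*p = -17/4*39 = -663/4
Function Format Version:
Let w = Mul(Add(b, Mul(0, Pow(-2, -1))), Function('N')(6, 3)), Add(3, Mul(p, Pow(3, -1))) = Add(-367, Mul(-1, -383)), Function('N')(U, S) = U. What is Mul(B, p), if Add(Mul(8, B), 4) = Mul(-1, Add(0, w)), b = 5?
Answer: Rational(-663, 4) ≈ -165.75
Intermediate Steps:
p = 39 (p = Add(-9, Mul(3, Add(-367, Mul(-1, -383)))) = Add(-9, Mul(3, Add(-367, 383))) = Add(-9, Mul(3, 16)) = Add(-9, 48) = 39)
w = 30 (w = Mul(Add(5, Mul(0, Pow(-2, -1))), 6) = Mul(Add(5, Mul(0, Rational(-1, 2))), 6) = Mul(Add(5, 0), 6) = Mul(5, 6) = 30)
B = Rational(-17, 4) (B = Add(Rational(-1, 2), Mul(Rational(1, 8), Mul(-1, Add(0, 30)))) = Add(Rational(-1, 2), Mul(Rational(1, 8), Mul(-1, 30))) = Add(Rational(-1, 2), Mul(Rational(1, 8), -30)) = Add(Rational(-1, 2), Rational(-15, 4)) = Rational(-17, 4) ≈ -4.2500)
Mul(B, p) = Mul(Rational(-17, 4), 39) = Rational(-663, 4)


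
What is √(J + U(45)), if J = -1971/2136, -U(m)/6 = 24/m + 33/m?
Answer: I*√27003490/1780 ≈ 2.9194*I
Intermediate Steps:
U(m) = -342/m (U(m) = -6*(24/m + 33/m) = -342/m)
J = -657/712 (J = -1971*1/2136 = -657/712 ≈ -0.92275)
√(J + U(45)) = √(-657/712 - 342/45) = √(-657/712 - 342*1/45) = √(-657/712 - 38/5) = √(-30341/3560) = I*√27003490/1780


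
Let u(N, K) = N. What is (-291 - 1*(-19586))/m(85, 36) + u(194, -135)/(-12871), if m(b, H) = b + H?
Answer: 248322471/1557391 ≈ 159.45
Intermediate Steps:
m(b, H) = H + b
(-291 - 1*(-19586))/m(85, 36) + u(194, -135)/(-12871) = (-291 - 1*(-19586))/(36 + 85) + 194/(-12871) = (-291 + 19586)/121 + 194*(-1/12871) = 19295*(1/121) - 194/12871 = 19295/121 - 194/12871 = 248322471/1557391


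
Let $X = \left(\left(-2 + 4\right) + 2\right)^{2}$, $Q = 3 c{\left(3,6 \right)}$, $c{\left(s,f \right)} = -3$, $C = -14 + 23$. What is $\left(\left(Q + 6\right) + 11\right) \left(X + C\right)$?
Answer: $200$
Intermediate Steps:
$C = 9$
$Q = -9$ ($Q = 3 \left(-3\right) = -9$)
$X = 16$ ($X = \left(2 + 2\right)^{2} = 4^{2} = 16$)
$\left(\left(Q + 6\right) + 11\right) \left(X + C\right) = \left(\left(-9 + 6\right) + 11\right) \left(16 + 9\right) = \left(-3 + 11\right) 25 = 8 \cdot 25 = 200$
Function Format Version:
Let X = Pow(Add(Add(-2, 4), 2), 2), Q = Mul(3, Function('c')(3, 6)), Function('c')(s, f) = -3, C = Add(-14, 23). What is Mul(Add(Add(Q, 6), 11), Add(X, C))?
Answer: 200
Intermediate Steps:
C = 9
Q = -9 (Q = Mul(3, -3) = -9)
X = 16 (X = Pow(Add(2, 2), 2) = Pow(4, 2) = 16)
Mul(Add(Add(Q, 6), 11), Add(X, C)) = Mul(Add(Add(-9, 6), 11), Add(16, 9)) = Mul(Add(-3, 11), 25) = Mul(8, 25) = 200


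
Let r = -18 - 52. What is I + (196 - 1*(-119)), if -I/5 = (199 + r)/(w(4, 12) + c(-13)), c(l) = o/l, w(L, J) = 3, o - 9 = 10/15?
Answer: 2565/88 ≈ 29.148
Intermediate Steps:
o = 29/3 (o = 9 + 10/15 = 9 + 10*(1/15) = 9 + ⅔ = 29/3 ≈ 9.6667)
c(l) = 29/(3*l)
r = -70
I = -25155/88 (I = -5*(199 - 70)/(3 + (29/3)/(-13)) = -645/(3 + (29/3)*(-1/13)) = -645/(3 - 29/39) = -645/88/39 = -645*39/88 = -5*5031/88 = -25155/88 ≈ -285.85)
I + (196 - 1*(-119)) = -25155/88 + (196 - 1*(-119)) = -25155/88 + (196 + 119) = -25155/88 + 315 = 2565/88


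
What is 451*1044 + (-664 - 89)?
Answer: 470091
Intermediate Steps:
451*1044 + (-664 - 89) = 470844 - 753 = 470091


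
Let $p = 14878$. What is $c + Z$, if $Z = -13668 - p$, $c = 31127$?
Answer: $2581$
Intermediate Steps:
$Z = -28546$ ($Z = -13668 - 14878 = -28546$)
$c + Z = 31127 - 28546 = 2581$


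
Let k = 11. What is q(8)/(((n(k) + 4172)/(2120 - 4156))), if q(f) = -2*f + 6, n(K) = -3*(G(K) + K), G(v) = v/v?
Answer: 2545/517 ≈ 4.9226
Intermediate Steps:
G(v) = 1
n(K) = -3 - 3*K (n(K) = -3*(1 + K) = -3 - 3*K)
q(f) = 6 - 2*f
q(8)/(((n(k) + 4172)/(2120 - 4156))) = (6 - 2*8)/((((-3 - 3*11) + 4172)/(2120 - 4156))) = (6 - 16)/((((-3 - 33) + 4172)/(-2036))) = -10*(-2036/(-36 + 4172)) = -10/(4136*(-1/2036)) = -10/(-1034/509) = -10*(-509/1034) = 2545/517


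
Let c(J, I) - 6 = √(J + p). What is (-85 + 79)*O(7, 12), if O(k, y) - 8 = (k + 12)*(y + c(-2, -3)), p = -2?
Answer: -2100 - 228*I ≈ -2100.0 - 228.0*I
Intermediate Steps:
c(J, I) = 6 + √(-2 + J) (c(J, I) = 6 + √(J - 2) = 6 + √(-2 + J))
O(k, y) = 8 + (12 + k)*(6 + y + 2*I) (O(k, y) = 8 + (k + 12)*(y + (6 + √(-2 - 2))) = 8 + (12 + k)*(y + (6 + √(-4))) = 8 + (12 + k)*(y + (6 + 2*I)) = 8 + (12 + k)*(6 + y + 2*I))
(-85 + 79)*O(7, 12) = (-85 + 79)*(80 + 12*12 + 24*I + 7*12 + 2*7*(3 + I)) = -6*(80 + 144 + 24*I + 84 + (42 + 14*I)) = -6*(350 + 38*I) = -2100 - 228*I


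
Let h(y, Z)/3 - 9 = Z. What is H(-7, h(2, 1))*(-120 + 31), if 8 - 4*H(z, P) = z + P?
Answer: 1335/4 ≈ 333.75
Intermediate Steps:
h(y, Z) = 27 + 3*Z
H(z, P) = 2 - P/4 - z/4 (H(z, P) = 2 - (z + P)/4 = 2 - (P + z)/4 = 2 + (-P/4 - z/4) = 2 - P/4 - z/4)
H(-7, h(2, 1))*(-120 + 31) = (2 - (27 + 3*1)/4 - ¼*(-7))*(-120 + 31) = (2 - (27 + 3)/4 + 7/4)*(-89) = (2 - ¼*30 + 7/4)*(-89) = (2 - 15/2 + 7/4)*(-89) = -15/4*(-89) = 1335/4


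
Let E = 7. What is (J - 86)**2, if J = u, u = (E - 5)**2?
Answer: 6724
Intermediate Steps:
u = 4 (u = (7 - 5)**2 = 2**2 = 4)
J = 4
(J - 86)**2 = (4 - 86)**2 = (-82)**2 = 6724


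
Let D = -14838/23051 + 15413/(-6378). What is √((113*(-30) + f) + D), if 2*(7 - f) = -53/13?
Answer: I*√3090355492878547682061/955625307 ≈ 58.172*I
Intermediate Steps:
f = 235/26 (f = 7 - (-53)/(2*13) = 7 - ½*(-53/13) = 7 + 53/26 = 235/26 ≈ 9.0385)
D = -449921827/147019278 (D = -14838*1/23051 + 15413*(-1/6378) = -14838/23051 - 15413/6378 = -449921827/147019278 ≈ -3.0603)
√((113*(-30) + f) + D) = √((113*(-30) + 235/26) - 449921827/147019278) = √((-3390 + 235/26) - 449921827/147019278) = √(-87905/26 - 449921827/147019278) = √(-3233856900023/955625307) = I*√3090355492878547682061/955625307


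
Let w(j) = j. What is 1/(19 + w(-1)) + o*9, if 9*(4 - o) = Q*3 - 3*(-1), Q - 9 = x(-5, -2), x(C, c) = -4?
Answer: 325/18 ≈ 18.056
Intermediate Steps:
Q = 5 (Q = 9 - 4 = 5)
o = 2 (o = 4 - (5*3 - 3*(-1))/9 = 4 - (15 + 3)/9 = 4 - ⅑*18 = 4 - 2 = 2)
1/(19 + w(-1)) + o*9 = 1/(19 - 1) + 2*9 = 1/18 + 18 = 325/18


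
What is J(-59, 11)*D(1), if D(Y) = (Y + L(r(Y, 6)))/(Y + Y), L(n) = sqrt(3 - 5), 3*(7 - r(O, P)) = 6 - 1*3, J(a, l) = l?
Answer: 11/2 + 11*I*sqrt(2)/2 ≈ 5.5 + 7.7782*I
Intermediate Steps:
r(O, P) = 6 (r(O, P) = 7 - (6 - 1*3)/3 = 7 - (6 - 3)/3 = 7 - 1/3*3 = 7 - 1 = 6)
L(n) = I*sqrt(2) (L(n) = sqrt(-2) = I*sqrt(2))
D(Y) = (Y + I*sqrt(2))/(2*Y) (D(Y) = (Y + I*sqrt(2))/(Y + Y) = (Y + I*sqrt(2))/((2*Y)) = (Y + I*sqrt(2))*(1/(2*Y)) = (Y + I*sqrt(2))/(2*Y))
J(-59, 11)*D(1) = 11*((1/2)*(1 + I*sqrt(2))/1) = 11*((1/2)*1*(1 + I*sqrt(2))) = 11*(1/2 + I*sqrt(2)/2) = 11/2 + 11*I*sqrt(2)/2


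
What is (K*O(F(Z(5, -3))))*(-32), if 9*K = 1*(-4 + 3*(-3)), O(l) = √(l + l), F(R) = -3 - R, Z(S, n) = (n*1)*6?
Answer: 416*√30/9 ≈ 253.17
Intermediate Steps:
Z(S, n) = 6*n (Z(S, n) = n*6 = 6*n)
O(l) = √2*√l (O(l) = √(2*l) = √2*√l)
K = -13/9 (K = (1*(-4 + 3*(-3)))/9 = (1*(-4 - 9))/9 = (1*(-13))/9 = (⅑)*(-13) = -13/9 ≈ -1.4444)
(K*O(F(Z(5, -3))))*(-32) = -13*√2*√(-3 - 6*(-3))/9*(-32) = -13*√2*√(-3 - 1*(-18))/9*(-32) = -13*√2*√(-3 + 18)/9*(-32) = -13*√2*√15/9*(-32) = -13*√30/9*(-32) = 416*√30/9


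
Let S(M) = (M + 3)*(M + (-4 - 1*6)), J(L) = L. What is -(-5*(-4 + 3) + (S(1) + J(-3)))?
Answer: 34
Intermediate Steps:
S(M) = (-10 + M)*(3 + M) (S(M) = (3 + M)*(M + (-4 - 6)) = (3 + M)*(M - 10) = (3 + M)*(-10 + M) = (-10 + M)*(3 + M))
-(-5*(-4 + 3) + (S(1) + J(-3))) = -(-5*(-4 + 3) + ((-30 + 1**2 - 7*1) - 3)) = -(-5*(-1) + ((-30 + 1 - 7) - 3)) = -(5 + (-36 - 3)) = -(5 - 39) = -1*(-34) = 34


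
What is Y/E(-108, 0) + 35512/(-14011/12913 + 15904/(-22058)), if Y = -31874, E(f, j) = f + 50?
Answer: -142569174257681/7459133355 ≈ -19113.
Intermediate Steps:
E(f, j) = 50 + f
Y/E(-108, 0) + 35512/(-14011/12913 + 15904/(-22058)) = -31874/(50 - 108) + 35512/(-14011/12913 + 15904/(-22058)) = -31874/(-58) + 35512/(-14011*1/12913 + 15904*(-1/22058)) = -31874*(-1/58) + 35512/(-14011/12913 - 7952/11029) = 15937/29 + 35512/(-257211495/142417477) = 15937/29 + 35512*(-142417477/257211495) = 15937/29 - 5057529443224/257211495 = -142569174257681/7459133355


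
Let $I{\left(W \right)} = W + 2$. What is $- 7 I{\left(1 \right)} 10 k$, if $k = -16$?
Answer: $3360$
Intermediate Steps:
$I{\left(W \right)} = 2 + W$
$- 7 I{\left(1 \right)} 10 k = - 7 \left(2 + 1\right) 10 \left(-16\right) = \left(-7\right) 3 \cdot 10 \left(-16\right) = \left(-21\right) 10 \left(-16\right) = \left(-210\right) \left(-16\right) = 3360$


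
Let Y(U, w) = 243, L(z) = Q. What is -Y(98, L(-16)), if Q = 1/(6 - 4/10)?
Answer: -243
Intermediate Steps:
Q = 5/28 (Q = 1/(6 - 4*1/10) = 1/(6 - 2/5) = 1/(28/5) = 5/28 ≈ 0.17857)
L(z) = 5/28
-Y(98, L(-16)) = -1*243 = -243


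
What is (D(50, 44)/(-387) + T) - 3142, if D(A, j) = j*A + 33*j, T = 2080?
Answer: -414646/387 ≈ -1071.4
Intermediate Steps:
D(A, j) = 33*j + A*j (D(A, j) = A*j + 33*j = 33*j + A*j)
(D(50, 44)/(-387) + T) - 3142 = ((44*(33 + 50))/(-387) + 2080) - 3142 = ((44*83)*(-1/387) + 2080) - 3142 = (3652*(-1/387) + 2080) - 3142 = (-3652/387 + 2080) - 3142 = 801308/387 - 3142 = -414646/387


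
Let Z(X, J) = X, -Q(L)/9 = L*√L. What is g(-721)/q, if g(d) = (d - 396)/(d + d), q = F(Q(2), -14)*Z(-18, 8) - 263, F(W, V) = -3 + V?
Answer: 1117/62006 ≈ 0.018014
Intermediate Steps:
Q(L) = -9*L^(3/2) (Q(L) = -9*L*√L = -9*L^(3/2))
q = 43 (q = (-3 - 14)*(-18) - 263 = -17*(-18) - 263 = 306 - 263 = 43)
g(d) = (-396 + d)/(2*d) (g(d) = (-396 + d)/((2*d)) = (-396 + d)*(1/(2*d)) = (-396 + d)/(2*d))
g(-721)/q = ((½)*(-396 - 721)/(-721))/43 = ((½)*(-1/721)*(-1117))*(1/43) = (1117/1442)*(1/43) = 1117/62006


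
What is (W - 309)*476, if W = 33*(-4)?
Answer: -209916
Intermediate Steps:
W = -132
(W - 309)*476 = (-132 - 309)*476 = -441*476 = -209916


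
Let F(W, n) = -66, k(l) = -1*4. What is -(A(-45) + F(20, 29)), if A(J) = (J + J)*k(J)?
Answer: -294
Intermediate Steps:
k(l) = -4
A(J) = -8*J (A(J) = (J + J)*(-4) = (2*J)*(-4) = -8*J)
-(A(-45) + F(20, 29)) = -(-8*(-45) - 66) = -(360 - 66) = -1*294 = -294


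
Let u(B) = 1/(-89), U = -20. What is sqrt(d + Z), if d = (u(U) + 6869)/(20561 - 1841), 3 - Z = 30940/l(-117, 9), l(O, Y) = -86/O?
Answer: I*sqrt(15001652497811226)/597012 ≈ 205.16*I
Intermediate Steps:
u(B) = -1/89
Z = -1809861/43 (Z = 3 - 30940/((-86/(-117))) = 3 - 30940/((-86*(-1/117))) = 3 - 30940/86/117 = 3 - 30940*117/86 = 3 - 1*1809990/43 = 3 - 1809990/43 = -1809861/43 ≈ -42090.)
d = 10189/27768 (d = (-1/89 + 6869)/(20561 - 1841) = (611340/89)/18720 = (611340/89)*(1/18720) = 10189/27768 ≈ 0.36693)
sqrt(d + Z) = sqrt(10189/27768 - 1809861/43) = sqrt(-50255782121/1194024) = I*sqrt(15001652497811226)/597012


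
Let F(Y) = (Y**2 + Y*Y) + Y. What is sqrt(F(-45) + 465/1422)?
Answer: 5*sqrt(35996034)/474 ≈ 63.288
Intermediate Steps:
F(Y) = Y + 2*Y**2 (F(Y) = (Y**2 + Y**2) + Y = 2*Y**2 + Y = Y + 2*Y**2)
sqrt(F(-45) + 465/1422) = sqrt(-45*(1 + 2*(-45)) + 465/1422) = sqrt(-45*(1 - 90) + 465*(1/1422)) = sqrt(-45*(-89) + 155/474) = sqrt(4005 + 155/474) = sqrt(1898525/474) = 5*sqrt(35996034)/474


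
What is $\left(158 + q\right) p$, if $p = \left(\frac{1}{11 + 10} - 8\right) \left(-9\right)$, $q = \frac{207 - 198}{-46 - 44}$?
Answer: $\frac{791079}{70} \approx 11301.0$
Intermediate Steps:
$q = - \frac{1}{10}$ ($q = \frac{9}{-90} = 9 \left(- \frac{1}{90}\right) = - \frac{1}{10} \approx -0.1$)
$p = \frac{501}{7}$ ($p = \left(\frac{1}{21} - 8\right) \left(-9\right) = \left(- \frac{167}{21}\right) \left(-9\right) = \frac{501}{7} \approx 71.571$)
$\left(158 + q\right) p = \left(158 - \frac{1}{10}\right) \frac{501}{7} = \frac{1579}{10} \cdot \frac{501}{7} = \frac{791079}{70}$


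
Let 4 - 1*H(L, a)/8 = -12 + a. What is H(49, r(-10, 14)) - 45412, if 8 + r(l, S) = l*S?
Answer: -44100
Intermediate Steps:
r(l, S) = -8 + S*l (r(l, S) = -8 + l*S = -8 + S*l)
H(L, a) = 128 - 8*a (H(L, a) = 32 - 8*(-12 + a) = 32 + (96 - 8*a) = 128 - 8*a)
H(49, r(-10, 14)) - 45412 = (128 - 8*(-8 + 14*(-10))) - 45412 = (128 - 8*(-8 - 140)) - 45412 = (128 - 8*(-148)) - 45412 = (128 + 1184) - 45412 = 1312 - 45412 = -44100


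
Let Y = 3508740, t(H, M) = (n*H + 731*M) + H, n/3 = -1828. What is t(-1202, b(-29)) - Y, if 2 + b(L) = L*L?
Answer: 3695135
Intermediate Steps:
b(L) = -2 + L² (b(L) = -2 + L*L = -2 + L²)
n = -5484 (n = 3*(-1828) = -5484)
t(H, M) = -5483*H + 731*M (t(H, M) = (-5484*H + 731*M) + H = -5483*H + 731*M)
t(-1202, b(-29)) - Y = (-5483*(-1202) + 731*(-2 + (-29)²)) - 1*3508740 = (6590566 + 731*(-2 + 841)) - 3508740 = (6590566 + 731*839) - 3508740 = (6590566 + 613309) - 3508740 = 7203875 - 3508740 = 3695135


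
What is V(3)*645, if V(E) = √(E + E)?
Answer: 645*√6 ≈ 1579.9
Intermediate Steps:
V(E) = √2*√E (V(E) = √(2*E) = √2*√E)
V(3)*645 = (√2*√3)*645 = √6*645 = 645*√6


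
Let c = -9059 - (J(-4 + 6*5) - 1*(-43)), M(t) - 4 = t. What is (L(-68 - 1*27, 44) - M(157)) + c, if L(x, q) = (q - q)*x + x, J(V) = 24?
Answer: -9382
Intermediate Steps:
M(t) = 4 + t
L(x, q) = x (L(x, q) = 0*x + x = 0 + x = x)
c = -9126 (c = -9059 - (24 - 1*(-43)) = -9059 - (24 + 43) = -9059 - 1*67 = -9059 - 67 = -9126)
(L(-68 - 1*27, 44) - M(157)) + c = ((-68 - 1*27) - (4 + 157)) - 9126 = ((-68 - 27) - 1*161) - 9126 = (-95 - 161) - 9126 = -256 - 9126 = -9382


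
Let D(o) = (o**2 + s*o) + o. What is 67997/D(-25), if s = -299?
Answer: 67997/8075 ≈ 8.4207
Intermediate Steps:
D(o) = o**2 - 298*o (D(o) = (o**2 - 299*o) + o = o**2 - 298*o)
67997/D(-25) = 67997/((-25*(-298 - 25))) = 67997/((-25*(-323))) = 67997/8075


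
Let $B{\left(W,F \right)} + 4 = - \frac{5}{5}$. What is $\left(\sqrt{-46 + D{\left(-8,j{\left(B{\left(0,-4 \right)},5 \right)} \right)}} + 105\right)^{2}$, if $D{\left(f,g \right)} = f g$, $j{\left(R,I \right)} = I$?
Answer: $\left(105 + i \sqrt{86}\right)^{2} \approx 10939.0 + 1947.5 i$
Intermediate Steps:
$B{\left(W,F \right)} = -5$ ($B{\left(W,F \right)} = -4 - \frac{5}{5} = -4 - 1 = -5$)
$\left(\sqrt{-46 + D{\left(-8,j{\left(B{\left(0,-4 \right)},5 \right)} \right)}} + 105\right)^{2} = \left(\sqrt{-46 - 40} + 105\right)^{2} = \left(\sqrt{-86} + 105\right)^{2} = \left(i \sqrt{86} + 105\right)^{2} = \left(105 + i \sqrt{86}\right)^{2}$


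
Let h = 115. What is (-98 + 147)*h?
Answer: 5635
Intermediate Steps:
(-98 + 147)*h = (-98 + 147)*115 = 49*115 = 5635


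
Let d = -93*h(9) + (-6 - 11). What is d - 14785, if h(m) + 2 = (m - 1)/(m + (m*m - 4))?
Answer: -628860/43 ≈ -14625.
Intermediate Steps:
h(m) = -2 + (-1 + m)/(-4 + m + m²) (h(m) = -2 + (m - 1)/(m + (m*m - 4)) = -2 + (-1 + m)/(m + (m² - 4)) = -2 + (-1 + m)/(m + (-4 + m²)) = -2 + (-1 + m)/(-4 + m + m²))
d = 6895/43 (d = -93*(7 - 1*9 - 2*9²)/(-4 + 9 + 9²) + (-6 - 11) = -93*(7 - 9 - 2*81)/(-4 + 9 + 81) - 17 = -93*(7 - 9 - 162)/86 - 17 = -93*(-164)/86 - 17 = -93*(-82/43) - 17 = 7626/43 - 17 = 6895/43 ≈ 160.35)
d - 14785 = 6895/43 - 14785 = -628860/43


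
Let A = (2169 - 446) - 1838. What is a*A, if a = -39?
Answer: 4485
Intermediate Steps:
A = -115 (A = 1723 - 1838 = -115)
a*A = -39*(-115) = 4485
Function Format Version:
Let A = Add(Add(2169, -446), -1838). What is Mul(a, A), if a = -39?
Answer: 4485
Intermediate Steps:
A = -115 (A = Add(1723, -1838) = -115)
Mul(a, A) = Mul(-39, -115) = 4485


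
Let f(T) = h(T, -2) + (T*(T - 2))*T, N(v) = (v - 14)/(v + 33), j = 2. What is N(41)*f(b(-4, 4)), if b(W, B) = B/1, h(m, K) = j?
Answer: 459/37 ≈ 12.405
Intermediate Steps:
h(m, K) = 2
N(v) = (-14 + v)/(33 + v)
b(W, B) = B (b(W, B) = B*1 = B)
f(T) = 2 + T²*(-2 + T) (f(T) = 2 + (T*(T - 2))*T = 2 + (T*(-2 + T))*T = 2 + T²*(-2 + T))
N(41)*f(b(-4, 4)) = ((-14 + 41)/(33 + 41))*(2 + 4³ - 2*4²) = (27/74)*(2 + 64 - 2*16) = ((1/74)*27)*(2 + 64 - 32) = (27/74)*34 = 459/37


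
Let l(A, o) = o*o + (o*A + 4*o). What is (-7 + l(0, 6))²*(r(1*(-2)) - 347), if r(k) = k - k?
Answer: -974723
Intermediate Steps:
r(k) = 0
l(A, o) = o² + 4*o + A*o (l(A, o) = o² + (A*o + 4*o) = o² + (4*o + A*o) = o² + 4*o + A*o)
(-7 + l(0, 6))²*(r(1*(-2)) - 347) = (-7 + 6*(4 + 0 + 6))²*(0 - 347) = (-7 + 6*10)²*(-347) = (-7 + 60)²*(-347) = 53²*(-347) = 2809*(-347) = -974723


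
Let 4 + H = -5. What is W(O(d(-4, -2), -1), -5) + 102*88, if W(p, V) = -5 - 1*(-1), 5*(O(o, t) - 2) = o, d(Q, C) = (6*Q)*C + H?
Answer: 8972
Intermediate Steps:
H = -9 (H = -4 - 5 = -9)
d(Q, C) = -9 + 6*C*Q (d(Q, C) = (6*Q)*C - 9 = 6*C*Q - 9 = -9 + 6*C*Q)
O(o, t) = 2 + o/5
W(p, V) = -4 (W(p, V) = -5 + 1 = -4)
W(O(d(-4, -2), -1), -5) + 102*88 = -4 + 102*88 = -4 + 8976 = 8972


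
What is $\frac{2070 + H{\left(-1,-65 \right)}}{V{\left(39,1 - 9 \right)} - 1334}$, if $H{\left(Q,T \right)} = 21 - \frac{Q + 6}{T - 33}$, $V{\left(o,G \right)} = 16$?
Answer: $- \frac{204923}{129164} \approx -1.5865$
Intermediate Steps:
$H{\left(Q,T \right)} = 21 - \frac{6 + Q}{-33 + T}$
$\frac{2070 + H{\left(-1,-65 \right)}}{V{\left(39,1 - 9 \right)} - 1334} = \frac{2070 + \frac{-699 - -1 + 21 \left(-65\right)}{-33 - 65}}{16 - 1334} = \frac{2070 + \frac{-699 + 1 - 1365}{-98}}{-1318} = \left(2070 - - \frac{2063}{98}\right) \left(- \frac{1}{1318}\right) = \left(2070 + \frac{2063}{98}\right) \left(- \frac{1}{1318}\right) = \frac{204923}{98} \left(- \frac{1}{1318}\right) = - \frac{204923}{129164}$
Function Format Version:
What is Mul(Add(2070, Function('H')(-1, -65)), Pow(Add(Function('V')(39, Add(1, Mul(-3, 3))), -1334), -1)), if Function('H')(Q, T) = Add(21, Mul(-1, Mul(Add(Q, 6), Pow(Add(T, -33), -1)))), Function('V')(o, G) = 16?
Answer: Rational(-204923, 129164) ≈ -1.5865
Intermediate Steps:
Function('H')(Q, T) = Add(21, Mul(-1, Pow(Add(-33, T), -1), Add(6, Q))) (Function('H')(Q, T) = Add(21, Mul(-1, Mul(Add(6, Q), Pow(Add(-33, T), -1)))) = Add(21, Mul(-1, Mul(Pow(Add(-33, T), -1), Add(6, Q)))) = Add(21, Mul(-1, Pow(Add(-33, T), -1), Add(6, Q))))
Mul(Add(2070, Function('H')(-1, -65)), Pow(Add(Function('V')(39, Add(1, Mul(-3, 3))), -1334), -1)) = Mul(Add(2070, Mul(Pow(Add(-33, -65), -1), Add(-699, Mul(-1, -1), Mul(21, -65)))), Pow(Add(16, -1334), -1)) = Mul(Add(2070, Mul(Pow(-98, -1), Add(-699, 1, -1365))), Pow(-1318, -1)) = Mul(Add(2070, Mul(Rational(-1, 98), -2063)), Rational(-1, 1318)) = Mul(Add(2070, Rational(2063, 98)), Rational(-1, 1318)) = Mul(Rational(204923, 98), Rational(-1, 1318)) = Rational(-204923, 129164)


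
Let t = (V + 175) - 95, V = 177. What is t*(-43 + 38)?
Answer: -1285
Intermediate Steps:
t = 257 (t = (177 + 175) - 95 = 352 - 95 = 257)
t*(-43 + 38) = 257*(-43 + 38) = 257*(-5) = -1285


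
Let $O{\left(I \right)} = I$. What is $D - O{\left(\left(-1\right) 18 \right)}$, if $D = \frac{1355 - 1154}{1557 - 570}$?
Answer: $\frac{5989}{329} \approx 18.204$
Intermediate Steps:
$D = \frac{67}{329}$ ($D = \frac{201}{987} = 201 \cdot \frac{1}{987} = \frac{67}{329} \approx 0.20365$)
$D - O{\left(\left(-1\right) 18 \right)} = \frac{67}{329} - \left(-1\right) 18 = \frac{67}{329} - -18 = \frac{67}{329} + 18 = \frac{5989}{329}$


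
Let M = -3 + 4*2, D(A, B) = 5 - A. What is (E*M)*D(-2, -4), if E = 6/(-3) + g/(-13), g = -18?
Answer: -280/13 ≈ -21.538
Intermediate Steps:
E = -8/13 (E = 6/(-3) - 18/(-13) = 6*(-1/3) - 18*(-1/13) = -2 + 18/13 = -8/13 ≈ -0.61539)
M = 5 (M = -3 + 8 = 5)
(E*M)*D(-2, -4) = (-8/13*5)*(5 - 1*(-2)) = -40*(5 + 2)/13 = -40/13*7 = -280/13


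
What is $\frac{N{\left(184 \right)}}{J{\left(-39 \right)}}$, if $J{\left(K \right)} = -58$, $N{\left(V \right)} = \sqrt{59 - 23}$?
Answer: $- \frac{3}{29} \approx -0.10345$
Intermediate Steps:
$N{\left(V \right)} = 6$ ($N{\left(V \right)} = \sqrt{36} = 6$)
$\frac{N{\left(184 \right)}}{J{\left(-39 \right)}} = \frac{6}{-58} = 6 \left(- \frac{1}{58}\right) = - \frac{3}{29}$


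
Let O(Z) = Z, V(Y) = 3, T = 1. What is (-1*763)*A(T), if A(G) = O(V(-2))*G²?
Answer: -2289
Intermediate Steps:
A(G) = 3*G²
(-1*763)*A(T) = (-1*763)*(3*1²) = -2289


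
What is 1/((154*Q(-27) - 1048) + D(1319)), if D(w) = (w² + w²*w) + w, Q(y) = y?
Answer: 1/2296480633 ≈ 4.3545e-10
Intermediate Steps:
D(w) = w + w² + w³ (D(w) = (w² + w³) + w = w + w² + w³)
1/((154*Q(-27) - 1048) + D(1319)) = 1/((154*(-27) - 1048) + 1319*(1 + 1319 + 1319²)) = 1/((-4158 - 1048) + 1319*(1 + 1319 + 1739761)) = 1/(-5206 + 1319*1741081) = 1/(-5206 + 2296485839) = 1/2296480633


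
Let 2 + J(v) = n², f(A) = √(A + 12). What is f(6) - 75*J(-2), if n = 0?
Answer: 150 + 3*√2 ≈ 154.24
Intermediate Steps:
f(A) = √(12 + A)
J(v) = -2 (J(v) = -2 + 0² = -2 + 0 = -2)
f(6) - 75*J(-2) = √(12 + 6) - 75*(-2) = √18 + 150 = 3*√2 + 150 = 150 + 3*√2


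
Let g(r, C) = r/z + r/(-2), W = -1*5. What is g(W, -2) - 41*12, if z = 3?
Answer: -2947/6 ≈ -491.17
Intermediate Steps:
W = -5
g(r, C) = -r/6 (g(r, C) = r/3 + r/(-2) = r*(⅓) + r*(-½) = r/3 - r/2 = -r/6)
g(W, -2) - 41*12 = -⅙*(-5) - 41*12 = ⅚ - 492 = -2947/6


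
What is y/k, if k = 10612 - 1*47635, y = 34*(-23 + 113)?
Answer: -1020/12341 ≈ -0.082651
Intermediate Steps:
y = 3060 (y = 34*90 = 3060)
k = -37023 (k = 10612 - 47635 = -37023)
y/k = 3060/(-37023) = 3060*(-1/37023) = -1020/12341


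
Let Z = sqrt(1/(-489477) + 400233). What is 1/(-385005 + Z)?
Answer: -37690218477/14510883383767757 - 2*sqrt(23972729338255695)/72554416918838785 ≈ -2.6016e-6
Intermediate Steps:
Z = 2*sqrt(23972729338255695)/489477 (Z = sqrt(-1/489477 + 400233) = sqrt(195904848140/489477) = 2*sqrt(23972729338255695)/489477 ≈ 632.64)
1/(-385005 + Z) = 1/(-385005 + 2*sqrt(23972729338255695)/489477)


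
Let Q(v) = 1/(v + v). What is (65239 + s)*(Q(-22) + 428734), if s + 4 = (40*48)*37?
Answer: 2570731801125/44 ≈ 5.8426e+10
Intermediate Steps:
s = 71036 (s = -4 + (40*48)*37 = -4 + 1920*37 = -4 + 71040 = 71036)
Q(v) = 1/(2*v)
(65239 + s)*(Q(-22) + 428734) = (65239 + 71036)*((1/2)/(-22) + 428734) = 136275*((1/2)*(-1/22) + 428734) = 136275*(-1/44 + 428734) = 136275*(18864295/44) = 2570731801125/44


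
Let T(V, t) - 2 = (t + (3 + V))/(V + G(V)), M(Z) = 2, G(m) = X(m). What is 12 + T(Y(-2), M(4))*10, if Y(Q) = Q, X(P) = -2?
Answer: 49/2 ≈ 24.500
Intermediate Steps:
G(m) = -2
T(V, t) = 2 + (3 + V + t)/(-2 + V) (T(V, t) = 2 + (t + (3 + V))/(V - 2) = 2 + (3 + V + t)/(-2 + V))
12 + T(Y(-2), M(4))*10 = 12 + ((-1 + 2 + 3*(-2))/(-2 - 2))*10 = 12 + ((-1 + 2 - 6)/(-4))*10 = 12 - ¼*(-5)*10 = 12 + (5/4)*10 = 12 + 25/2 = 49/2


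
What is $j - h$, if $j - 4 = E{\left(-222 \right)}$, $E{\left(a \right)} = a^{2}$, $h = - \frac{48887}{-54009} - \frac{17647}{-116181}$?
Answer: $\frac{34362964115198}{697202181} \approx 49287.0$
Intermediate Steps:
$h = \frac{736981930}{697202181}$ ($h = \left(-48887\right) \left(- \frac{1}{54009}\right) - - \frac{17647}{116181} = \frac{48887}{54009} + \frac{17647}{116181} = \frac{736981930}{697202181} \approx 1.0571$)
$j = 49288$ ($j = 4 + \left(-222\right)^{2} = 4 + 49284 = 49288$)
$j - h = 49288 - \frac{736981930}{697202181} = \frac{34362964115198}{697202181}$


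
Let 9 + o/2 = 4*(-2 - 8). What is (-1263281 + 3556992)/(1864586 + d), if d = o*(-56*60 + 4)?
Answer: 2293711/2193474 ≈ 1.0457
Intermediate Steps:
o = -98 (o = -18 + 2*(4*(-2 - 8)) = -18 + 2*(4*(-10)) = -18 + 2*(-40) = -18 - 80 = -98)
d = 328888 (d = -98*(-56*60 + 4) = -98*(-3360 + 4) = -98*(-3356) = 328888)
(-1263281 + 3556992)/(1864586 + d) = (-1263281 + 3556992)/(1864586 + 328888) = 2293711/2193474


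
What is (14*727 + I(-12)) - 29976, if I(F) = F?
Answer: -19810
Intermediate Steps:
(14*727 + I(-12)) - 29976 = (14*727 - 12) - 29976 = (10178 - 12) - 29976 = 10166 - 29976 = -19810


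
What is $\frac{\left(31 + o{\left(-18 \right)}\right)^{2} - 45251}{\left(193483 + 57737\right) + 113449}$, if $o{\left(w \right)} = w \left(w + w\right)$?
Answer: $\frac{415790}{364669} \approx 1.1402$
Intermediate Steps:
$o{\left(w \right)} = 2 w^{2}$ ($o{\left(w \right)} = w 2 w = 2 w^{2}$)
$\frac{\left(31 + o{\left(-18 \right)}\right)^{2} - 45251}{\left(193483 + 57737\right) + 113449} = \frac{\left(31 + 2 \left(-18\right)^{2}\right)^{2} - 45251}{\left(193483 + 57737\right) + 113449} = \frac{\left(31 + 2 \cdot 324\right)^{2} - 45251}{251220 + 113449} = \frac{\left(31 + 648\right)^{2} - 45251}{364669} = \left(679^{2} - 45251\right) \frac{1}{364669} = \left(461041 - 45251\right) \frac{1}{364669} = 415790 \cdot \frac{1}{364669} = \frac{415790}{364669}$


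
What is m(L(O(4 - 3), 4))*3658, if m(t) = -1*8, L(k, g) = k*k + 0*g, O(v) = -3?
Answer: -29264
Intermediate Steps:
L(k, g) = k**2 (L(k, g) = k**2 + 0 = k**2)
m(t) = -8
m(L(O(4 - 3), 4))*3658 = -8*3658 = -29264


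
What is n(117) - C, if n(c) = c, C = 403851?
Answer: -403734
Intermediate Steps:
n(117) - C = 117 - 1*403851 = 117 - 403851 = -403734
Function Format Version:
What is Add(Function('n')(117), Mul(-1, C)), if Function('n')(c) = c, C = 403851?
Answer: -403734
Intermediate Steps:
Add(Function('n')(117), Mul(-1, C)) = Add(117, Mul(-1, 403851)) = Add(117, -403851) = -403734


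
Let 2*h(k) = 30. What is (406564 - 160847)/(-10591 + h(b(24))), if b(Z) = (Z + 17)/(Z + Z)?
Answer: -245717/10576 ≈ -23.233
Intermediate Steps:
b(Z) = (17 + Z)/(2*Z) (b(Z) = (17 + Z)/((2*Z)) = (17 + Z)*(1/(2*Z)) = (17 + Z)/(2*Z))
h(k) = 15 (h(k) = (½)*30 = 15)
(406564 - 160847)/(-10591 + h(b(24))) = (406564 - 160847)/(-10591 + 15) = 245717/(-10576) = 245717*(-1/10576) = -245717/10576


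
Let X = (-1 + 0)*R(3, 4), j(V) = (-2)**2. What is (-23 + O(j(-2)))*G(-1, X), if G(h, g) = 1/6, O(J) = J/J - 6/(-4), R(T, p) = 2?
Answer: -41/12 ≈ -3.4167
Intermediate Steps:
j(V) = 4
O(J) = 5/2 (O(J) = 1 - 6*(-1/4) = 1 + 3/2 = 5/2)
X = -2 (X = (-1 + 0)*2 = -1*2 = -2)
G(h, g) = 1/6
(-23 + O(j(-2)))*G(-1, X) = (-23 + 5/2)*(1/6) = -41/2*1/6 = -41/12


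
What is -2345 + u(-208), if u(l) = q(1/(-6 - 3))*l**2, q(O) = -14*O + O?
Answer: 541327/9 ≈ 60147.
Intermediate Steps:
q(O) = -13*O
u(l) = 13*l**2/9 (u(l) = (-13/(-6 - 3))*l**2 = (-13/(-9))*l**2 = (-13*(-1/9))*l**2 = 13*l**2/9)
-2345 + u(-208) = -2345 + (13/9)*(-208)**2 = -2345 + (13/9)*43264 = -2345 + 562432/9 = 541327/9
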